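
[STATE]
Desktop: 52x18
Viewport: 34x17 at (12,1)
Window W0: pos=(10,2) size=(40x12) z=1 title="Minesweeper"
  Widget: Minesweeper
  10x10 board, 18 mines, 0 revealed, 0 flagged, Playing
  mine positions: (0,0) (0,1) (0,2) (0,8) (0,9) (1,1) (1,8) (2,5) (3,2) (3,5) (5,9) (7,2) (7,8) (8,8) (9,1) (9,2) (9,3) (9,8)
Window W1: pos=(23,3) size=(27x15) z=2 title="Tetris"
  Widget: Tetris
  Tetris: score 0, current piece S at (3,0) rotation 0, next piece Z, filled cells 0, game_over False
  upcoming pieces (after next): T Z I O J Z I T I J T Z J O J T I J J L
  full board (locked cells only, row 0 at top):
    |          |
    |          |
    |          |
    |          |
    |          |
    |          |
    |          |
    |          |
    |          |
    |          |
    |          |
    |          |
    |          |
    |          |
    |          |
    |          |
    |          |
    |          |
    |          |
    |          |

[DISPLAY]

                                  
━━━━━━━━━━━━━━━━━━━━━━━━━━━━━━━━━━
Minesweeper┏━━━━━━━━━━━━━━━━━━━━━━
───────────┃ Tetris               
■■■■■■■■■  ┠──────────────────────
■■■■■■■■■  ┃          │Next:      
■■■■■■■■■  ┃          │▓▓         
■■■■■■■■■  ┃          │ ▓▓        
■■■■■■■■■  ┃          │           
■■■■■■■■■  ┃          │           
■■■■■■■■■  ┃          │           
■■■■■■■■■  ┃          │Score:     
━━━━━━━━━━━┃          │0          
           ┃          │           
           ┃          │           
           ┃          │           
           ┗━━━━━━━━━━━━━━━━━━━━━━


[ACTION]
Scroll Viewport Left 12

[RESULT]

                                  
          ┏━━━━━━━━━━━━━━━━━━━━━━━
          ┃ Minesweeper┏━━━━━━━━━━
          ┠────────────┃ Tetris   
          ┃■■■■■■■■■■  ┠──────────
          ┃■■■■■■■■■■  ┃          
          ┃■■■■■■■■■■  ┃          
          ┃■■■■■■■■■■  ┃          
          ┃■■■■■■■■■■  ┃          
          ┃■■■■■■■■■■  ┃          
          ┃■■■■■■■■■■  ┃          
          ┃■■■■■■■■■■  ┃          
          ┗━━━━━━━━━━━━┃          
                       ┃          
                       ┃          
                       ┃          
                       ┗━━━━━━━━━━


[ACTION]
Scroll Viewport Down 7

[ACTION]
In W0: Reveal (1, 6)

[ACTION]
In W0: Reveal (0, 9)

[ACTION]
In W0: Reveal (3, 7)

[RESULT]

                                  
          ┏━━━━━━━━━━━━━━━━━━━━━━━
          ┃ Minesweeper┏━━━━━━━━━━
          ┠────────────┃ Tetris   
          ┃✹✹✹■■■■■✹✹  ┠──────────
          ┃■✹■■■■1■✹■  ┃          
          ┃■■■■■✹■■■■  ┃          
          ┃■■✹■■✹■■■■  ┃          
          ┃■■■■■■■■■■  ┃          
          ┃■■■■■■■■■✹  ┃          
          ┃■■■■■■■■■■  ┃          
          ┃■■✹■■■■■✹■  ┃          
          ┗━━━━━━━━━━━━┃          
                       ┃          
                       ┃          
                       ┃          
                       ┗━━━━━━━━━━


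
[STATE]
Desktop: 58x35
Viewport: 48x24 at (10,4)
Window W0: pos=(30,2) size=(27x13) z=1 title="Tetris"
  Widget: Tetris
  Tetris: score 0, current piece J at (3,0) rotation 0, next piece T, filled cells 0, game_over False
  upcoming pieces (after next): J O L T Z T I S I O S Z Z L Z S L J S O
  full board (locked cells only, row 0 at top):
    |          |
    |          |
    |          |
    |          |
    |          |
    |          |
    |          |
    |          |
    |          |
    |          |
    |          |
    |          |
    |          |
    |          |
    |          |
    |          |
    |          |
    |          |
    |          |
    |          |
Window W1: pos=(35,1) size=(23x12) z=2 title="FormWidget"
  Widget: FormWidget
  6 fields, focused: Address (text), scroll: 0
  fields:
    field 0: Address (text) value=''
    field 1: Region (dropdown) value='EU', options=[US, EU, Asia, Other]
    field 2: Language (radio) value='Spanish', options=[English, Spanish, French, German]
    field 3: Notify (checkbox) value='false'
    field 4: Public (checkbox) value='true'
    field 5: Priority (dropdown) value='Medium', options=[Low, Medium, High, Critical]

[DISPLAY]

                    ┠────┃> Address:    [     ]┃
                    ┃    ┃  Region:     [EU  ▼]┃
                    ┃    ┃  Language:   ( ) Eng┃
                    ┃    ┃  Notify:     [ ]    ┃
                    ┃    ┃  Public:     [x]    ┃
                    ┃    ┃  Priority:   [Medi▼]┃
                    ┃    ┃                     ┃
                    ┃    ┃                     ┃
                    ┃    ┗━━━━━━━━━━━━━━━━━━━━━┛
                    ┃          │              ┃ 
                    ┗━━━━━━━━━━━━━━━━━━━━━━━━━┛ 
                                                
                                                
                                                
                                                
                                                
                                                
                                                
                                                
                                                
                                                
                                                
                                                
                                                


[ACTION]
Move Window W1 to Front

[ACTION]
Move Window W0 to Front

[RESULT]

                    ┠─────────────────────────┨┃
                    ┃          │Next:         ┃┃
                    ┃          │ ▒            ┃┃
                    ┃          │▒▒▒           ┃┃
                    ┃          │              ┃┃
                    ┃          │              ┃┃
                    ┃          │              ┃┃
                    ┃          │Score:        ┃┃
                    ┃          │0             ┃┛
                    ┃          │              ┃ 
                    ┗━━━━━━━━━━━━━━━━━━━━━━━━━┛ 
                                                
                                                
                                                
                                                
                                                
                                                
                                                
                                                
                                                
                                                
                                                
                                                
                                                


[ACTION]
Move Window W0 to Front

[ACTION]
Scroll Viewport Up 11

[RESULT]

                                                
                         ┏━━━━━━━━━━━━━━━━━━━━━┓
                    ┏━━━━━━━━━━━━━━━━━━━━━━━━━┓┃
                    ┃ Tetris                  ┃┨
                    ┠─────────────────────────┨┃
                    ┃          │Next:         ┃┃
                    ┃          │ ▒            ┃┃
                    ┃          │▒▒▒           ┃┃
                    ┃          │              ┃┃
                    ┃          │              ┃┃
                    ┃          │              ┃┃
                    ┃          │Score:        ┃┃
                    ┃          │0             ┃┛
                    ┃          │              ┃ 
                    ┗━━━━━━━━━━━━━━━━━━━━━━━━━┛ 
                                                
                                                
                                                
                                                
                                                
                                                
                                                
                                                
                                                


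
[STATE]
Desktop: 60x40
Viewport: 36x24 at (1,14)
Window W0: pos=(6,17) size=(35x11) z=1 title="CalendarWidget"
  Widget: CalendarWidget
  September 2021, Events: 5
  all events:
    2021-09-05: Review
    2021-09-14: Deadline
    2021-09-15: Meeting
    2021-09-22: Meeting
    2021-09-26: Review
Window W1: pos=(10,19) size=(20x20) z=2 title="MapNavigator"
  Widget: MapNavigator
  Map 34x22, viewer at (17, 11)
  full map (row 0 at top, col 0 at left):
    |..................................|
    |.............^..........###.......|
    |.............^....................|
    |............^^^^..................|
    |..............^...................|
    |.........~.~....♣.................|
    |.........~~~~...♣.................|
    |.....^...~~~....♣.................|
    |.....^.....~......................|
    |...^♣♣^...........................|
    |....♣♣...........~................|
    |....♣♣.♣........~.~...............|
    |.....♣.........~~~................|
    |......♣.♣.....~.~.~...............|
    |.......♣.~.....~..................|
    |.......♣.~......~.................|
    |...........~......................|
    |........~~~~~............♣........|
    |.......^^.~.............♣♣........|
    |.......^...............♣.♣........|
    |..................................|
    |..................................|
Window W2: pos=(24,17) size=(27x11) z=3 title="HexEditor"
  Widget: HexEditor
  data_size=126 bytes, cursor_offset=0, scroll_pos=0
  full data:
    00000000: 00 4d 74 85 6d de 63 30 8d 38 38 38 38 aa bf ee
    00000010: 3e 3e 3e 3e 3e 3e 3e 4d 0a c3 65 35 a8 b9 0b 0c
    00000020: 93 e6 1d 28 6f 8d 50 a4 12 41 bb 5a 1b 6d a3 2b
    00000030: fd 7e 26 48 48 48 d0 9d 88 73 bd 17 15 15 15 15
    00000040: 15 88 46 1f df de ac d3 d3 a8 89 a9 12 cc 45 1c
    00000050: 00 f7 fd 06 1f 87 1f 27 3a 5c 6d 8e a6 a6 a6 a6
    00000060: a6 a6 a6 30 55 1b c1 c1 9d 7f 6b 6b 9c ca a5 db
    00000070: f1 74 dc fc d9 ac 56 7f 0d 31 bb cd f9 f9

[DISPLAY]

                                    
                                    
                                    
     ┏━━━━━━━━━━━━━━━━━┏━━━━━━━━━━━━
     ┃ CalendarWidget  ┃ HexEditor  
     ┠───┏━━━━━━━━━━━━━┠────────────
     ┃   ┃ MapNavigator┃00000000  00
     ┃Mo ┠─────────────┃00000010  3e
     ┃   ┃....^^^^.....┃00000020  93
     ┃ 6 ┃......^......┃00000030  fd
     ┃13 ┃.~.~....♣....┃00000040  15
     ┃20 ┃.~~~~...♣....┃00000050  00
     ┃27 ┃.~~~....♣....┃00000060  a6
     ┗━━━┃...~.........┗━━━━━━━━━━━━
         ┃..................┃       
         ┃.........~........┃       
         ┃........~@~.......┃       
         ┃.......~~~........┃       
         ┃♣.....~.~.~.......┃       
         ┃.~.....~..........┃       
         ┃.~......~.........┃       
         ┃...~..............┃       
         ┃~~~~~............♣┃       
         ┃^.~.............♣♣┃       


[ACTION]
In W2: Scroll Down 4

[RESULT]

                                    
                                    
                                    
     ┏━━━━━━━━━━━━━━━━━┏━━━━━━━━━━━━
     ┃ CalendarWidget  ┃ HexEditor  
     ┠───┏━━━━━━━━━━━━━┠────────────
     ┃   ┃ MapNavigator┃00000040  15
     ┃Mo ┠─────────────┃00000050  00
     ┃   ┃....^^^^.....┃00000060  a6
     ┃ 6 ┃......^......┃00000070  f1
     ┃13 ┃.~.~....♣....┃            
     ┃20 ┃.~~~~...♣....┃            
     ┃27 ┃.~~~....♣....┃            
     ┗━━━┃...~.........┗━━━━━━━━━━━━
         ┃..................┃       
         ┃.........~........┃       
         ┃........~@~.......┃       
         ┃.......~~~........┃       
         ┃♣.....~.~.~.......┃       
         ┃.~.....~..........┃       
         ┃.~......~.........┃       
         ┃...~..............┃       
         ┃~~~~~............♣┃       
         ┃^.~.............♣♣┃       


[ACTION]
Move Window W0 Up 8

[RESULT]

     ┃       1  2  3  4  5*         
     ┃ 6  7  8  9 10 11 12          
     ┃13 14* 15* 16 17 18 19        
     ┃20 21 22* 23 24 2┏━━━━━━━━━━━━
     ┃27 28 29 30      ┃ HexEditor  
     ┗━━━┏━━━━━━━━━━━━━┠────────────
         ┃ MapNavigator┃00000040  15
         ┠─────────────┃00000050  00
         ┃....^^^^.....┃00000060  a6
         ┃......^......┃00000070  f1
         ┃.~.~....♣....┃            
         ┃.~~~~...♣....┃            
         ┃.~~~....♣....┃            
         ┃...~.........┗━━━━━━━━━━━━
         ┃..................┃       
         ┃.........~........┃       
         ┃........~@~.......┃       
         ┃.......~~~........┃       
         ┃♣.....~.~.~.......┃       
         ┃.~.....~..........┃       
         ┃.~......~.........┃       
         ┃...~..............┃       
         ┃~~~~~............♣┃       
         ┃^.~.............♣♣┃       


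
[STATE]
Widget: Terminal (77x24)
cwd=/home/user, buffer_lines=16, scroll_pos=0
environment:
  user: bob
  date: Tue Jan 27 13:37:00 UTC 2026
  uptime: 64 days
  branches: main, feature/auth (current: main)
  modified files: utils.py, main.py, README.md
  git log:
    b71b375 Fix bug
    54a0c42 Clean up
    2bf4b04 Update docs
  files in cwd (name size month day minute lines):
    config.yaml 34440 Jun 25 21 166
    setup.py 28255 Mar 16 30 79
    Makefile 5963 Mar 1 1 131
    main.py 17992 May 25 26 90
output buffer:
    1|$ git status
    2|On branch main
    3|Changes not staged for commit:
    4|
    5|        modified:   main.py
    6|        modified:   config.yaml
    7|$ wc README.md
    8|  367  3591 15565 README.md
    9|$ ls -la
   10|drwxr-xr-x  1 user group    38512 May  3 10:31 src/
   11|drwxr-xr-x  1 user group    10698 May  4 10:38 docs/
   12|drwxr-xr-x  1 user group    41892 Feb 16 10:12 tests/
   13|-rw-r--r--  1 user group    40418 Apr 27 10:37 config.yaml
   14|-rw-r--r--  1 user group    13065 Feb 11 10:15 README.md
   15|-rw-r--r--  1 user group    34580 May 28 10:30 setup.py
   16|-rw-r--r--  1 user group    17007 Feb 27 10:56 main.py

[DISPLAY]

$ git status                                                                 
On branch main                                                               
Changes not staged for commit:                                               
                                                                             
        modified:   main.py                                                  
        modified:   config.yaml                                              
$ wc README.md                                                               
  367  3591 15565 README.md                                                  
$ ls -la                                                                     
drwxr-xr-x  1 user group    38512 May  3 10:31 src/                          
drwxr-xr-x  1 user group    10698 May  4 10:38 docs/                         
drwxr-xr-x  1 user group    41892 Feb 16 10:12 tests/                        
-rw-r--r--  1 user group    40418 Apr 27 10:37 config.yaml                   
-rw-r--r--  1 user group    13065 Feb 11 10:15 README.md                     
-rw-r--r--  1 user group    34580 May 28 10:30 setup.py                      
-rw-r--r--  1 user group    17007 Feb 27 10:56 main.py                       
$ █                                                                          
                                                                             
                                                                             
                                                                             
                                                                             
                                                                             
                                                                             
                                                                             


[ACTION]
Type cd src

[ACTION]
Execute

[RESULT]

$ git status                                                                 
On branch main                                                               
Changes not staged for commit:                                               
                                                                             
        modified:   main.py                                                  
        modified:   config.yaml                                              
$ wc README.md                                                               
  367  3591 15565 README.md                                                  
$ ls -la                                                                     
drwxr-xr-x  1 user group    38512 May  3 10:31 src/                          
drwxr-xr-x  1 user group    10698 May  4 10:38 docs/                         
drwxr-xr-x  1 user group    41892 Feb 16 10:12 tests/                        
-rw-r--r--  1 user group    40418 Apr 27 10:37 config.yaml                   
-rw-r--r--  1 user group    13065 Feb 11 10:15 README.md                     
-rw-r--r--  1 user group    34580 May 28 10:30 setup.py                      
-rw-r--r--  1 user group    17007 Feb 27 10:56 main.py                       
$ cd src                                                                     
                                                                             
$ █                                                                          
                                                                             
                                                                             
                                                                             
                                                                             
                                                                             


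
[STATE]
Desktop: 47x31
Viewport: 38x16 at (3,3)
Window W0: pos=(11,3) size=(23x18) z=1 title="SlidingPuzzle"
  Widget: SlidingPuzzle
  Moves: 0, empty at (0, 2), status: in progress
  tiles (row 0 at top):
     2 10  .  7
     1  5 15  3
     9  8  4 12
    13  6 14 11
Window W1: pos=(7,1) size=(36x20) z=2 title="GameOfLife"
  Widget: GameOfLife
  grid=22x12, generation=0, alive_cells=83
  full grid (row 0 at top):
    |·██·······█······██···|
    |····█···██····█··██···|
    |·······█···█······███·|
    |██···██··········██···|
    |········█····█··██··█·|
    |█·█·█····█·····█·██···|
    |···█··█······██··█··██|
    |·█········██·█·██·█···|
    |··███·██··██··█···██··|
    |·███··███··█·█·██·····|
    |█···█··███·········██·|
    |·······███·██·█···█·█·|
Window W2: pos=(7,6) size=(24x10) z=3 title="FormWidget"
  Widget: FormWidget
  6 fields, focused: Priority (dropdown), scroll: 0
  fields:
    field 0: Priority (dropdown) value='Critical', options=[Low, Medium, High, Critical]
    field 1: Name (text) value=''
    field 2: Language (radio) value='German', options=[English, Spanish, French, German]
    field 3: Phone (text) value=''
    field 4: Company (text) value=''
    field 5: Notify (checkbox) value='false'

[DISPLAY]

    ┠─────────────────────────────────
    ┃Gen: 0                           
    ┃·██·······█······██···           
    ┏━━━━━━━━━━━━━━━━━━━━━━┓          
    ┃ FormWidget           ┃          
    ┠──────────────────────┨          
    ┃> Priority:   [Criti▼]┃          
    ┃  Name:       [      ]┃          
    ┃  Language:   ( ) Engl┃          
    ┃  Phone:      [      ]┃          
    ┃  Company:    [      ]┃          
    ┃  Notify:     [ ]     ┃          
    ┗━━━━━━━━━━━━━━━━━━━━━━┛          
    ┃·······███·██·█···█·█·           
    ┃                                 
    ┃                                 


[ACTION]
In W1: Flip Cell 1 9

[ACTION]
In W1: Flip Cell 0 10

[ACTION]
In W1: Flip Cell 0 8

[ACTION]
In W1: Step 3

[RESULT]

    ┠─────────────────────────────────
    ┃Gen: 3                           
    ┃······················           
    ┏━━━━━━━━━━━━━━━━━━━━━━┓          
    ┃ FormWidget           ┃          
    ┠──────────────────────┨          
    ┃> Priority:   [Criti▼]┃          
    ┃  Name:       [      ]┃          
    ┃  Language:   ( ) Engl┃          
    ┃  Phone:      [      ]┃          
    ┃  Company:    [      ]┃          
    ┃  Notify:     [ ]     ┃          
    ┗━━━━━━━━━━━━━━━━━━━━━━┛          
    ┃·██···········█····███           
    ┃                                 
    ┃                                 


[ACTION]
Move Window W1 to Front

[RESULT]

    ┠─────────────────────────────────
    ┃Gen: 3                           
    ┃······················           
    ┃······················           
    ┃······███·············           
    ┃······█···············           
    ┃·············█········           
    ┃···██·█·····█████·█···           
    ┃·█···███·██····██··█··           
    ┃··█·█████·██·█·█··█·██           
    ┃··█·██·██·····█·█·█·██           
    ┃·█·███···███···███··█·           
    ┃·█··█······██··█·····█           
    ┃·██···········█····███           
    ┃                                 
    ┃                                 


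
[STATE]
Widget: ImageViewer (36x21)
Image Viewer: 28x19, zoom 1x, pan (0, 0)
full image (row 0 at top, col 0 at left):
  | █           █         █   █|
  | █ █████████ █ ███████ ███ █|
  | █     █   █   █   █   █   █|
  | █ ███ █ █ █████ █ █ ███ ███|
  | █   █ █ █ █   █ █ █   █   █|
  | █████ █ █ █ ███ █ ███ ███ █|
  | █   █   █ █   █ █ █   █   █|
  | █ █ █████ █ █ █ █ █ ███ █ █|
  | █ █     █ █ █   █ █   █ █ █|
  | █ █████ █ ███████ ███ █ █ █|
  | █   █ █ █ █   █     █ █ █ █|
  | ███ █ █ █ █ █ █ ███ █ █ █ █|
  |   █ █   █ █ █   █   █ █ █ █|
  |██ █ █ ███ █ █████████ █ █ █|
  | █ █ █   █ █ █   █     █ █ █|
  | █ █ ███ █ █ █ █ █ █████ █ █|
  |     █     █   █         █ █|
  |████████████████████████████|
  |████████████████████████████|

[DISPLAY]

 █           █         █   █        
 █ █████████ █ ███████ ███ █        
 █     █   █   █   █   █   █        
 █ ███ █ █ █████ █ █ ███ ███        
 █   █ █ █ █   █ █ █   █   █        
 █████ █ █ █ ███ █ ███ ███ █        
 █   █   █ █   █ █ █   █   █        
 █ █ █████ █ █ █ █ █ ███ █ █        
 █ █     █ █ █   █ █   █ █ █        
 █ █████ █ ███████ ███ █ █ █        
 █   █ █ █ █   █     █ █ █ █        
 ███ █ █ █ █ █ █ ███ █ █ █ █        
   █ █   █ █ █   █   █ █ █ █        
██ █ █ ███ █ █████████ █ █ █        
 █ █ █   █ █ █   █     █ █ █        
 █ █ ███ █ █ █ █ █ █████ █ █        
     █     █   █         █ █        
████████████████████████████        
████████████████████████████        
                                    
                                    


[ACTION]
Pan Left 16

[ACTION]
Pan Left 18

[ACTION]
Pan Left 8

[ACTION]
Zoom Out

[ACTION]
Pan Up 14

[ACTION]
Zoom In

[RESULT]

  ██                      ██        
  ██                      ██        
  ██  ██████████████████  ██  ██████
  ██  ██████████████████  ██  ██████
  ██          ██      ██      ██    
  ██          ██      ██      ██    
  ██  ██████  ██  ██  ██████████  ██
  ██  ██████  ██  ██  ██████████  ██
  ██      ██  ██  ██  ██      ██  ██
  ██      ██  ██  ██  ██      ██  ██
  ██████████  ██  ██  ██  ██████  ██
  ██████████  ██  ██  ██  ██████  ██
  ██      ██      ██  ██      ██  ██
  ██      ██      ██  ██      ██  ██
  ██  ██  ██████████  ██  ██  ██  ██
  ██  ██  ██████████  ██  ██  ██  ██
  ██  ██          ██  ██  ██      ██
  ██  ██          ██  ██  ██      ██
  ██  ██████████  ██  ██████████████
  ██  ██████████  ██  ██████████████
  ██      ██  ██  ██  ██      ██    


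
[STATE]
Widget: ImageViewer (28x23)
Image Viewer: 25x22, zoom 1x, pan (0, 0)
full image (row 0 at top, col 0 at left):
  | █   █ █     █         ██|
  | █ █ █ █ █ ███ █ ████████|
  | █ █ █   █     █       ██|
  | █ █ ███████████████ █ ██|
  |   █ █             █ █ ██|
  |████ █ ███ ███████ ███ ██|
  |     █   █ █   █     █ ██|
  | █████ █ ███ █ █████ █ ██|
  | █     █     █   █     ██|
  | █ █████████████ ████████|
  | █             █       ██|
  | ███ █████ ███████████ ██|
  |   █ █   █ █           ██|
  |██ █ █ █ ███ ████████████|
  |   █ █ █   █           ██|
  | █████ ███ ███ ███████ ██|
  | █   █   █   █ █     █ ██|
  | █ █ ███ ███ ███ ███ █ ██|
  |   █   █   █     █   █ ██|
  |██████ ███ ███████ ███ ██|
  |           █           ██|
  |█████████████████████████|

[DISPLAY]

 █   █ █     █         ██   
 █ █ █ █ █ ███ █ ████████   
 █ █ █   █     █       ██   
 █ █ ███████████████ █ ██   
   █ █             █ █ ██   
████ █ ███ ███████ ███ ██   
     █   █ █   █     █ ██   
 █████ █ ███ █ █████ █ ██   
 █     █     █   █     ██   
 █ █████████████ ████████   
 █             █       ██   
 ███ █████ ███████████ ██   
   █ █   █ █           ██   
██ █ █ █ ███ ████████████   
   █ █ █   █           ██   
 █████ ███ ███ ███████ ██   
 █   █   █   █ █     █ ██   
 █ █ ███ ███ ███ ███ █ ██   
   █   █   █     █   █ ██   
██████ ███ ███████ ███ ██   
           █           ██   
█████████████████████████   
                            


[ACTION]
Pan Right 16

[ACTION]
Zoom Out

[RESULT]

       ██                   
 ████████                   
       ██                   
████ █ ██                   
   █ █ ██                   
██ ███ ██                   
     █ ██                   
████ █ ██                   
 █     ██                   
 ████████                   
       ██                   
██████ ██                   
       ██                   
█████████                   
       ██                   
██████ ██                   
     █ ██                   
 ███ █ ██                   
 █   █ ██                   
██ ███ ██                   
       ██                   
█████████                   
                            


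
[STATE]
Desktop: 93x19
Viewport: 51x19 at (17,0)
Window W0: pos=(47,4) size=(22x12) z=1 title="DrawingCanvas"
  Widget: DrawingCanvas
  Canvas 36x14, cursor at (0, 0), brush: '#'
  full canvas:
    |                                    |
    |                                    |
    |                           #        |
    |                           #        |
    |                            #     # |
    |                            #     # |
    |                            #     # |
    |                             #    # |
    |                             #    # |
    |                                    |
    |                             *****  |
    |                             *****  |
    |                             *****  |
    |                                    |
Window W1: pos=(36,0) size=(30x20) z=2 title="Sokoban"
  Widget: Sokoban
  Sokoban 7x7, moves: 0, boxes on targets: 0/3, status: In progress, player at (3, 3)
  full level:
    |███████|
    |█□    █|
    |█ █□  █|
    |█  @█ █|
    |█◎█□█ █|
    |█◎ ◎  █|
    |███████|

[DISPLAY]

                   ┏━━━━━━━━━━━━━━━━━━━━━━━━━━━━┓  
                   ┃ Sokoban                    ┃  
                   ┠────────────────────────────┨  
                   ┃███████                     ┃  
                   ┃█□    █                     ┃━━
                   ┃█ █□  █                     ┃  
                   ┃█  @█ █                     ┃──
                   ┃█◎█□█ █                     ┃  
                   ┃█◎ ◎  █                     ┃  
                   ┃███████                     ┃  
                   ┃Moves: 0  0/3               ┃  
                   ┃                            ┃  
                   ┃                            ┃  
                   ┃                            ┃  
                   ┃                            ┃  
                   ┃                            ┃━━
                   ┃                            ┃  
                   ┃                            ┃  
                   ┃                            ┃  


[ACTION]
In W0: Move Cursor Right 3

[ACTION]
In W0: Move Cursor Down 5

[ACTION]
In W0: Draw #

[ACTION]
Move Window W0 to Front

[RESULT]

                   ┏━━━━━━━━━━━━━━━━━━━━━━━━━━━━┓  
                   ┃ Sokoban                    ┃  
                   ┠────────────────────────────┨  
                   ┃███████                     ┃  
                   ┃█□    █   ┏━━━━━━━━━━━━━━━━━━━━
                   ┃█ █□  █   ┃ DrawingCanvas      
                   ┃█  @█ █   ┠────────────────────
                   ┃█◎█□█ █   ┃                    
                   ┃█◎ ◎  █   ┃                    
                   ┃███████   ┃                    
                   ┃Moves: 0  ┃                    
                   ┃          ┃                    
                   ┃          ┃   #                
                   ┃          ┃                    
                   ┃          ┃                    
                   ┃          ┗━━━━━━━━━━━━━━━━━━━━
                   ┃                            ┃  
                   ┃                            ┃  
                   ┃                            ┃  


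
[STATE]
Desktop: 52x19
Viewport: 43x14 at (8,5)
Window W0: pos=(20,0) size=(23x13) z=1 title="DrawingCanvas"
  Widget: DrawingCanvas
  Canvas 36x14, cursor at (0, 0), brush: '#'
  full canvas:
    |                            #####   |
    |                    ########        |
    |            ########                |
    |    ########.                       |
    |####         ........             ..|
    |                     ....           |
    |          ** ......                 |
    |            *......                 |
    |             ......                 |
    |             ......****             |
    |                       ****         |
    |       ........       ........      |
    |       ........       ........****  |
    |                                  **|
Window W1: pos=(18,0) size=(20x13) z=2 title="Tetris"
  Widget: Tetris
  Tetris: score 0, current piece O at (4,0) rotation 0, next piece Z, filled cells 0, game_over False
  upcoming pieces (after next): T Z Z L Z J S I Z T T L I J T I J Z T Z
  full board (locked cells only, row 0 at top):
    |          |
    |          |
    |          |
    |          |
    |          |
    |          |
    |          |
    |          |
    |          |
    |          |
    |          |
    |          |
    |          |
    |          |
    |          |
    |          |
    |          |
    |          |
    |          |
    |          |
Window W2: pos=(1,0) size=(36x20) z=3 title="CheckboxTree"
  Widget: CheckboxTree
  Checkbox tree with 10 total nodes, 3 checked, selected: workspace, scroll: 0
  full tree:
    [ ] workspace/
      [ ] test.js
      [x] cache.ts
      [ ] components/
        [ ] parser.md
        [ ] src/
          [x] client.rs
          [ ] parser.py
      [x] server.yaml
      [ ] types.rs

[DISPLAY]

 cache.ts                   ┃┃### ┃        
 components/                ┃┃    ┃        
 ] parser.md                ┃┃....┃        
-] src/                     ┃┃    ┃        
 [x] client.rs              ┃┃..  ┃        
 [ ] parser.py              ┃┃..  ┃        
 server.yaml                ┃┃..  ┃        
 types.rs                   ┃┛━━━━┛        
                            ┃              
                            ┃              
                            ┃              
                            ┃              
                            ┃              
                            ┃              


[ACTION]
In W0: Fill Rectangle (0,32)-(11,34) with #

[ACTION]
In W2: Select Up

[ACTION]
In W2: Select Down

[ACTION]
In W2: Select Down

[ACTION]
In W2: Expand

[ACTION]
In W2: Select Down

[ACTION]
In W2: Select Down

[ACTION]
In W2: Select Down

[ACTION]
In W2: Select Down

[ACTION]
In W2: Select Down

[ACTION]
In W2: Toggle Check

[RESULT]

 cache.ts                   ┃┃### ┃        
 components/                ┃┃    ┃        
 ] parser.md                ┃┃....┃        
x] src/                     ┃┃    ┃        
 [x] client.rs              ┃┃..  ┃        
 [x] parser.py              ┃┃..  ┃        
 server.yaml                ┃┃..  ┃        
 types.rs                   ┃┛━━━━┛        
                            ┃              
                            ┃              
                            ┃              
                            ┃              
                            ┃              
                            ┃              


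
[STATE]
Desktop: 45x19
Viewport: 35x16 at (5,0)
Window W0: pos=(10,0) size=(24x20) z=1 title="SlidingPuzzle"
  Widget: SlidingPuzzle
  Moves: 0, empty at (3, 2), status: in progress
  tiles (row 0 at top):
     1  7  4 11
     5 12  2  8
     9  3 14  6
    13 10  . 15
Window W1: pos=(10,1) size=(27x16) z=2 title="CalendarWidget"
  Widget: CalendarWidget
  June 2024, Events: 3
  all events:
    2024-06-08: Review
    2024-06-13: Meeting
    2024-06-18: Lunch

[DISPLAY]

     ┏━━━━━━━━━━━━━━━━━━━━━━┓      
     ┏━━━━━━━━━━━━━━━━━━━━━━━━━┓   
     ┃ CalendarWidget          ┃   
     ┠─────────────────────────┨   
     ┃        June 2024        ┃   
     ┃Mo Tu We Th Fr Sa Su     ┃   
     ┃                1  2     ┃   
     ┃ 3  4  5  6  7  8*  9    ┃   
     ┃10 11 12 13* 14 15 16    ┃   
     ┃17 18* 19 20 21 22 23    ┃   
     ┃24 25 26 27 28 29 30     ┃   
     ┃                         ┃   
     ┃                         ┃   
     ┃                         ┃   
     ┃                         ┃   
     ┃                         ┃   


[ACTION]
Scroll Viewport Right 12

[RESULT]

┏━━━━━━━━━━━━━━━━━━━━━━┓           
┏━━━━━━━━━━━━━━━━━━━━━━━━━┓        
┃ CalendarWidget          ┃        
┠─────────────────────────┨        
┃        June 2024        ┃        
┃Mo Tu We Th Fr Sa Su     ┃        
┃                1  2     ┃        
┃ 3  4  5  6  7  8*  9    ┃        
┃10 11 12 13* 14 15 16    ┃        
┃17 18* 19 20 21 22 23    ┃        
┃24 25 26 27 28 29 30     ┃        
┃                         ┃        
┃                         ┃        
┃                         ┃        
┃                         ┃        
┃                         ┃        


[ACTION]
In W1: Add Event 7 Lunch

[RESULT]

┏━━━━━━━━━━━━━━━━━━━━━━┓           
┏━━━━━━━━━━━━━━━━━━━━━━━━━┓        
┃ CalendarWidget          ┃        
┠─────────────────────────┨        
┃        June 2024        ┃        
┃Mo Tu We Th Fr Sa Su     ┃        
┃                1  2     ┃        
┃ 3  4  5  6  7*  8*  9   ┃        
┃10 11 12 13* 14 15 16    ┃        
┃17 18* 19 20 21 22 23    ┃        
┃24 25 26 27 28 29 30     ┃        
┃                         ┃        
┃                         ┃        
┃                         ┃        
┃                         ┃        
┃                         ┃        


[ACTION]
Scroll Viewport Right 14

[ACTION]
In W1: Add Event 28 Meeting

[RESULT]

┏━━━━━━━━━━━━━━━━━━━━━━┓           
┏━━━━━━━━━━━━━━━━━━━━━━━━━┓        
┃ CalendarWidget          ┃        
┠─────────────────────────┨        
┃        June 2024        ┃        
┃Mo Tu We Th Fr Sa Su     ┃        
┃                1  2     ┃        
┃ 3  4  5  6  7*  8*  9   ┃        
┃10 11 12 13* 14 15 16    ┃        
┃17 18* 19 20 21 22 23    ┃        
┃24 25 26 27 28* 29 30    ┃        
┃                         ┃        
┃                         ┃        
┃                         ┃        
┃                         ┃        
┃                         ┃        
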